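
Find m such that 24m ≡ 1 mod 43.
Since 43 is prime, by Fermat 24^(-1) ≡ 24^{41} ≡ 9 mod 43. Verify: 24 × 9 = 216 ≡ 1 mod 43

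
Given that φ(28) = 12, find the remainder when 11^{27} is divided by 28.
By Euler: 11^{12} ≡ 1 (mod 28) since gcd(11, 28) = 1. 27 = 2×12 + 3. So 11^{27} ≡ 11^{3} ≡ 15 (mod 28)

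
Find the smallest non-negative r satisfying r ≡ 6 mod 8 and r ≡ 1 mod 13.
M = 8 × 13 = 104. M₁ = 13, y₁ ≡ 5 mod 8. M₂ = 8, y₂ ≡ 5 mod 13. r = 6×13×5 + 1×8×5 ≡ 14 mod 104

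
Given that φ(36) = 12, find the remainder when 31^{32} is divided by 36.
By Euler: 31^{12} ≡ 1 mod 36 since gcd(31, 36) = 1. 32 = 2×12 + 8. So 31^{32} ≡ 31^{8} ≡ 25 mod 36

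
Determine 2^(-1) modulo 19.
Since 19 is prime, by Fermat 2^(-1) ≡ 2^{17} ≡ 10 (mod 19). Verify: 2 × 10 = 20 ≡ 1 (mod 19)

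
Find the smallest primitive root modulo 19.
g = 2. Powers: [2, 4, 8, 16, 13, 7, 14, ...] generates all 18 non-zero residues.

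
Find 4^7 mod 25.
By repeated squaring mod 25: 4^{1}≡4, 4^{2}≡16, 4^{4}≡6. Then 4^{7} = 4^{4+2+1} ≡ 6 × 16 × 4 ≡ 9 mod 25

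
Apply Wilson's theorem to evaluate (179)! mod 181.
(180)! = (179)! × (180) ≡ -1 (mod 181). So (179)! ≡ -1 × (180)^(-1) ≡ (-1)×(-1) = 1 (mod 181)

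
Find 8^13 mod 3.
Using Fermat: 8^{2} ≡ 1 mod 3. 13 ≡ 1 mod 2. So 8^{13} ≡ 8^{1} ≡ 2 mod 3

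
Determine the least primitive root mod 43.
g = 3. Powers: [3, 9, 27, 38, 28, 41, 37, ...] generates all 42 non-zero residues.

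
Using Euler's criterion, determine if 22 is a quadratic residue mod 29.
By Euler's criterion: 22^{14} ≡ 1 mod 29. Since this equals 1, 22 is a QR.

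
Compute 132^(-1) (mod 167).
Since 167 is prime, by Fermat 132^(-1) ≡ 132^{165} ≡ 62 (mod 167). Verify: 132 × 62 = 8184 ≡ 1 (mod 167)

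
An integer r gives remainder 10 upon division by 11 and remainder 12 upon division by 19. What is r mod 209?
M = 11 × 19 = 209. M₁ = 19, y₁ ≡ 7 mod 11. M₂ = 11, y₂ ≡ 7 mod 19. r = 10×19×7 + 12×11×7 ≡ 164 mod 209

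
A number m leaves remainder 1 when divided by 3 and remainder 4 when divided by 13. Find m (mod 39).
M = 3 × 13 = 39. M₁ = 13, y₁ ≡ 1 (mod 3). M₂ = 3, y₂ ≡ 9 (mod 13). m = 1×13×1 + 4×3×9 ≡ 4 (mod 39)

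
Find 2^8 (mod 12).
By repeated squaring (mod 12): 2^{1}≡2, 2^{2}≡4, 2^{4}≡4, 2^{8}≡4. So 2^{8} ≡ 4 (mod 12)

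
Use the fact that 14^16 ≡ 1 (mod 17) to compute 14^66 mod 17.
By Fermat: 14^{16} ≡ 1 (mod 17). 66 = 4×16 + 2. So 14^{66} ≡ 14^{2} ≡ 9 (mod 17)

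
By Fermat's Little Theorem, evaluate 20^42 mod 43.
By Fermat's Little Theorem, 20^{42} ≡ 1 (mod 43) since 43 is prime and gcd(20, 43) = 1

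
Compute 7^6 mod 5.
Using Fermat: 7^{4} ≡ 1 mod 5. 6 ≡ 2 mod 4. So 7^{6} ≡ 7^{2} ≡ 4 mod 5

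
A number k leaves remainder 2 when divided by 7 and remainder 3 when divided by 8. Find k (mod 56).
M = 7 × 8 = 56. M₁ = 8, y₁ ≡ 1 (mod 7). M₂ = 7, y₂ ≡ 7 (mod 8). k = 2×8×1 + 3×7×7 ≡ 51 (mod 56)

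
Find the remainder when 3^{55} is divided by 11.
By Fermat: 3^{10} ≡ 1 (mod 11). 55 = 5×10 + 5. So 3^{55} ≡ 3^{5} ≡ 1 (mod 11)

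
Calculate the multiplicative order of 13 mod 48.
Powers of 13 mod 48: 13^1≡13, 13^2≡25, 13^3≡37, 13^4≡1. So the order of 13 is 4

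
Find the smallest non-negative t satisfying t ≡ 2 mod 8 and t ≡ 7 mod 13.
M = 8 × 13 = 104. M₁ = 13, y₁ ≡ 5 mod 8. M₂ = 8, y₂ ≡ 5 mod 13. t = 2×13×5 + 7×8×5 ≡ 98 mod 104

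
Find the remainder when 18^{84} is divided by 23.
By Fermat: 18^{22} ≡ 1 (mod 23). 84 = 3×22 + 18. So 18^{84} ≡ 18^{18} ≡ 6 (mod 23)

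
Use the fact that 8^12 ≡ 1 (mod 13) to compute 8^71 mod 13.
By Fermat: 8^{12} ≡ 1 (mod 13). 71 = 5×12 + 11. So 8^{71} ≡ 8^{11} ≡ 5 (mod 13)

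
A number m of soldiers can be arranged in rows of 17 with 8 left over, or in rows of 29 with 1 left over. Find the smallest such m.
M = 17 × 29 = 493. M₁ = 29, y₁ ≡ 10 mod 17. M₂ = 17, y₂ ≡ 12 mod 29. m = 8×29×10 + 1×17×12 ≡ 59 mod 493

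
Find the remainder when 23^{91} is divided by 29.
By Fermat: 23^{28} ≡ 1 mod 29. 91 = 3×28 + 7. So 23^{91} ≡ 23^{7} ≡ 1 mod 29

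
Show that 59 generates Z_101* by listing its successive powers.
59^1, 59^2, ..., 59^{100} mod 101: [59, 47, 46, 88, 41, 96, 8, 68, 73, 65, 98, 25, 61, 64, 39, 79, 15, 77, 99, 84, 7, 9, 26, 19, 10, 85, 66, 56, 72, 6, 51, 80, 74, 23, 44, 71, 48, 4, 34, 87, 83, 49, 63, 81, 32, 70, 90, 58, 89, 100, 42, 54, 55, 13, 60, 5, 93, 33, 28, 36, 3, 76, 40, 37, 62, 22, 86, 24, 2, 17, 94, 92, 75, 82, 91, 16, 35, 45, 29, 95, 50, 21, 27, 78, 57, 30, 53, 97, 67, 14, 18, 52, 38, 20, 69, 31, 11, 43, 12, 1]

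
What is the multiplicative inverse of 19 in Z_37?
Since 37 is prime, by Fermat 19^(-1) ≡ 19^{35} ≡ 2 mod 37. Verify: 19 × 2 = 38 ≡ 1 mod 37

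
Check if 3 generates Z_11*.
3^{5} ≡ 1 (mod 11) and 5 < 10, so ord_11(3) = 5 ≠ 10 and 3 is not a primitive root.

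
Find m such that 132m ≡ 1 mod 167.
Since 167 is prime, by Fermat 132^(-1) ≡ 132^{165} ≡ 62 mod 167. Verify: 132 × 62 = 8184 ≡ 1 mod 167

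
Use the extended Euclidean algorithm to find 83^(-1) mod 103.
Extended GCD: 83(36) + 103(-29) = 1. So 83^(-1) ≡ 36 mod 103. Verify: 83 × 36 = 2988 ≡ 1 mod 103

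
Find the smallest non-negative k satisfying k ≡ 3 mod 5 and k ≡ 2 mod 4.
M = 5 × 4 = 20. M₁ = 4, y₁ ≡ 4 mod 5. M₂ = 5, y₂ ≡ 1 mod 4. k = 3×4×4 + 2×5×1 ≡ 18 mod 20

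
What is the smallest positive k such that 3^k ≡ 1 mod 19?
Powers of 3 mod 19: 3^1≡3, 3^2≡9, 3^3≡8, 3^4≡5, 3^5≡15, 3^6≡7, 3^7≡2, 3^8≡6, 3^9≡18, 3^10≡16, 3^11≡10, 3^12≡11, 3^13≡14, 3^14≡4, 3^15≡12, 3^16≡17, 3^17≡13, 3^18≡1. So the order of 3 is 18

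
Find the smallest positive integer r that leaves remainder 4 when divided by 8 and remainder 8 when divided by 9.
M = 8 × 9 = 72. M₁ = 9, y₁ ≡ 1 mod 8. M₂ = 8, y₂ ≡ 8 mod 9. r = 4×9×1 + 8×8×8 ≡ 44 mod 72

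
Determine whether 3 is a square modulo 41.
By Euler's criterion: 3^{20} ≡ 40 mod 41. Since this equals -1 (≡ 40), 3 is not a QR.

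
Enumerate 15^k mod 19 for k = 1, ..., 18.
15^1, 15^2, ..., 15^{18} mod 19: [15, 16, 12, 9, 2, 11, 13, 5, 18, 4, 3, 7, 10, 17, 8, 6, 14, 1]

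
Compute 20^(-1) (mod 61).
Since 61 is prime, by Fermat 20^(-1) ≡ 20^{59} ≡ 58 (mod 61). Verify: 20 × 58 = 1160 ≡ 1 (mod 61)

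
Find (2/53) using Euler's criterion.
(2/53) = 2^{26} mod 53 = -1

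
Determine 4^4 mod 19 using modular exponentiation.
4^{4} = 256 ≡ 9 (mod 19)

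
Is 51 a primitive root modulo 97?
51^{32} ≡ 1 (mod 97) and 32 < 96, so ord_97(51) = 32 ≠ 96 and 51 is not a primitive root.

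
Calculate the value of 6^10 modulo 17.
By repeated squaring mod 17: 6^{1}≡6, 6^{2}≡2, 6^{4}≡4, 6^{8}≡16. Then 6^{10} = 6^{8+2} ≡ 16 × 2 ≡ 15 mod 17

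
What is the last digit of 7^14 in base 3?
Using Fermat: 7^{2} ≡ 1 (mod 3). 14 ≡ 0 (mod 2). So 7^{14} ≡ 7^{0} ≡ 1 (mod 3)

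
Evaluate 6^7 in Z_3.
By repeated squaring (mod 3): 6^{1}≡0, 6^{2}≡0, 6^{4}≡0. Then 6^{7} = 6^{4+2+1} ≡ 0 × 0 × 0 ≡ 0 (mod 3)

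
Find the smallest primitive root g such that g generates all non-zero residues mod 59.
g = 2. Powers: [2, 4, 8, 16, 32, 5, 10, 20, 40, ...] generates all 58 non-zero residues.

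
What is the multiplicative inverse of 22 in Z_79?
Since 79 is prime, by Fermat 22^(-1) ≡ 22^{77} ≡ 18 (mod 79). Verify: 22 × 18 = 396 ≡ 1 (mod 79)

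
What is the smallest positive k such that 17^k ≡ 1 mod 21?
Powers of 17 mod 21: 17^1≡17, 17^2≡16, 17^3≡20, 17^4≡4, 17^5≡5, 17^6≡1. ord_21(17) = 6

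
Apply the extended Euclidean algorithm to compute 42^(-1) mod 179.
Extended GCD: 42(81) + 179(-19) = 1. So 42^(-1) ≡ 81 (mod 179). Verify: 42 × 81 = 3402 ≡ 1 (mod 179)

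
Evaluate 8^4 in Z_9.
8^{4} = 4096 ≡ 1 mod 9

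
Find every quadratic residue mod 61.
Squares in Z_61*: {1, 3, 4, 5, 9, 12, 13, 14, 15, 16, 19, 20, 22, 25, 27, 34, 36, 39, 41, 42, 45, 46, 47, 48, 49, 52, 56, 57, 58, 60}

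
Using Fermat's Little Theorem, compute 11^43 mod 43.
By Fermat: 11^{42} ≡ 1 (mod 43). So 11^{43} = 11^{42} · 11^{1} ≡ 11^{1} ≡ 11 (mod 43)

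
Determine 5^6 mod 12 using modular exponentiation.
By repeated squaring mod 12: 5^{1}≡5, 5^{2}≡1, 5^{4}≡1. Then 5^{6} = 5^{4+2} ≡ 1 × 1 ≡ 1 mod 12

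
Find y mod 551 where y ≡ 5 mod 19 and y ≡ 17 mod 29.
M = 19 × 29 = 551. M₁ = 29, y₁ ≡ 2 mod 19. M₂ = 19, y₂ ≡ 26 mod 29. y = 5×29×2 + 17×19×26 ≡ 423 mod 551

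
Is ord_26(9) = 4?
Powers of 9 mod 26: 9^1≡9, 9^2≡3, 9^3≡1. Already 9^3≡1, so the order is 3 < 4. No, the actual order is 3.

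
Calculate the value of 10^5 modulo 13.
By repeated squaring mod 13: 10^{1}≡10, 10^{2}≡9, 10^{4}≡3. Then 10^{5} = 10^{4+1} ≡ 3 × 10 ≡ 4 mod 13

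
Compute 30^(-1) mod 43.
Since 43 is prime, by Fermat 30^(-1) ≡ 30^{41} ≡ 33 mod 43. Verify: 30 × 33 = 990 ≡ 1 mod 43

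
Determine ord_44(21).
Powers of 21 mod 44: 21^1≡21, 21^2≡1. So the order of 21 is 2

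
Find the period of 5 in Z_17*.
Powers of 5 mod 17: 5^1≡5, 5^2≡8, 5^3≡6, 5^4≡13, 5^5≡14, 5^6≡2, 5^7≡10, 5^8≡16, 5^9≡12, 5^10≡9, 5^11≡11, 5^12≡4, 5^13≡3, 5^14≡15, 5^15≡7, 5^16≡1. Order = 16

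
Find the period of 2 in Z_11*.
Powers of 2 mod 11: 2^1≡2, 2^2≡4, 2^3≡8, 2^4≡5, 2^5≡10, 2^6≡9, 2^7≡7, 2^8≡3, 2^9≡6, 2^10≡1. So the order of 2 is 10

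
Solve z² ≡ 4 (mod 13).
The square roots of 4 mod 13 are 11 and 2. Verify: 11² = 121 ≡ 4 (mod 13)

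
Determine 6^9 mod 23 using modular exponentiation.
By repeated squaring (mod 23): 6^{1}≡6, 6^{2}≡13, 6^{4}≡8, 6^{8}≡18. Then 6^{9} = 6^{8+1} ≡ 18 × 6 ≡ 16 (mod 23)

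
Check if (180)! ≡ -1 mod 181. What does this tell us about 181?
(180)! mod 181 = 180. Since this equals -1 mod 181, Wilson confirms 181 is prime.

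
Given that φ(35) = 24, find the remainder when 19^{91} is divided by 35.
By Euler: 19^{24} ≡ 1 (mod 35) since gcd(19, 35) = 1. 91 = 3×24 + 19. So 19^{91} ≡ 19^{19} ≡ 19 (mod 35)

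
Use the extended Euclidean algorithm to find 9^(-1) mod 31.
Extended GCD: 9(7) + 31(-2) = 1. So 9^(-1) ≡ 7 mod 31. Verify: 9 × 7 = 63 ≡ 1 mod 31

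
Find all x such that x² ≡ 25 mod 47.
The square roots of 25 mod 47 are 42 and 5. Verify: 42² = 1764 ≡ 25 mod 47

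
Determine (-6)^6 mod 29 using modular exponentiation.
By repeated squaring (mod 29): (-6)^{1}≡23, (-6)^{2}≡7, (-6)^{4}≡20. Then (-6)^{6} = (-6)^{4+2} ≡ 20 × 7 ≡ 24 (mod 29)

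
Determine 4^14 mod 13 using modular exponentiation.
Using Fermat: 4^{12} ≡ 1 (mod 13). 14 ≡ 2 (mod 12). So 4^{14} ≡ 4^{2} ≡ 3 (mod 13)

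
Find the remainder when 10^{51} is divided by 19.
By Fermat: 10^{18} ≡ 1 (mod 19). 51 = 2×18 + 15. So 10^{51} ≡ 10^{15} ≡ 8 (mod 19)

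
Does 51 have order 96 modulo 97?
51^{32} ≡ 1 mod 97 and 32 < 96, so ord_97(51) = 32 ≠ 96 and 51 is not a primitive root.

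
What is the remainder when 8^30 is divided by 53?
By repeated squaring mod 53: 8^{1}≡8, 8^{2}≡11, 8^{4}≡15, 8^{8}≡13, 8^{16}≡10. Then 8^{30} = 8^{16+8+4+2} ≡ 10 × 13 × 15 × 11 ≡ 38 mod 53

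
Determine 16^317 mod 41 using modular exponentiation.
Using Fermat: 16^{40} ≡ 1 (mod 41). 317 ≡ 37 (mod 40). So 16^{317} ≡ 16^{37} ≡ 10 (mod 41)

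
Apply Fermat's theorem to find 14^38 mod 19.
By Fermat: 14^{18} ≡ 1 mod 19. 38 = 2×18 + 2. So 14^{38} ≡ 14^{2} ≡ 6 mod 19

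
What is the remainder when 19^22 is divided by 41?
By repeated squaring mod 41: 19^{1}≡19, 19^{2}≡33, 19^{4}≡23, 19^{8}≡37, 19^{16}≡16. Then 19^{22} = 19^{16+4+2} ≡ 16 × 23 × 33 ≡ 8 mod 41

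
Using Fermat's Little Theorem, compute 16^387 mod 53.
By Fermat: 16^{52} ≡ 1 (mod 53). 387 ≡ 23 (mod 52). So 16^{387} ≡ 16^{23} ≡ 46 (mod 53)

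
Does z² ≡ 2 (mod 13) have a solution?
By Euler's criterion: 2^{6} ≡ 12 (mod 13). Since this equals -1 (≡ 12), 2 is not a QR.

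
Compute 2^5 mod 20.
By repeated squaring (mod 20): 2^{1}≡2, 2^{2}≡4, 2^{4}≡16. Then 2^{5} = 2^{4+1} ≡ 16 × 2 ≡ 12 (mod 20)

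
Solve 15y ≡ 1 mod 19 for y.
Since 19 is prime, by Fermat 15^(-1) ≡ 15^{17} ≡ 14 mod 19. Verify: 15 × 14 = 210 ≡ 1 mod 19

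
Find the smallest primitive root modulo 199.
g = 3. Powers: [3, 9, 27, 81, 44, 132, 197, ...] generates all 198 non-zero residues.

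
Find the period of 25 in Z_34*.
Powers of 25 mod 34: 25^1≡25, 25^2≡13, 25^3≡19, 25^4≡33, 25^5≡9, 25^6≡21, 25^7≡15, 25^8≡1. ord_34(25) = 8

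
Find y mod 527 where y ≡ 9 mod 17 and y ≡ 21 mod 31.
M = 17 × 31 = 527. M₁ = 31, y₁ ≡ 11 mod 17. M₂ = 17, y₂ ≡ 11 mod 31. y = 9×31×11 + 21×17×11 ≡ 145 mod 527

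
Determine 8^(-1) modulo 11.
Since 11 is prime, by Fermat 8^(-1) ≡ 8^{9} ≡ 7 mod 11. Verify: 8 × 7 = 56 ≡ 1 mod 11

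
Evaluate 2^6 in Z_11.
By repeated squaring mod 11: 2^{1}≡2, 2^{2}≡4, 2^{4}≡5. Then 2^{6} = 2^{4+2} ≡ 5 × 4 ≡ 9 mod 11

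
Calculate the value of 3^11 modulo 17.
By repeated squaring (mod 17): 3^{1}≡3, 3^{2}≡9, 3^{4}≡13, 3^{8}≡16. Then 3^{11} = 3^{8+2+1} ≡ 16 × 9 × 3 ≡ 7 (mod 17)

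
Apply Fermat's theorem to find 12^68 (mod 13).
By Fermat: 12^{12} ≡ 1 (mod 13). 68 = 5×12 + 8. So 12^{68} ≡ 12^{8} ≡ 1 (mod 13)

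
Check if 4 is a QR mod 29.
By Euler's criterion: 4^{14} ≡ 1 mod 29. Since this equals 1, 4 is a QR.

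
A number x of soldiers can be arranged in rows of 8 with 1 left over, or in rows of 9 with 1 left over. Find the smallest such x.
M = 8 × 9 = 72. M₁ = 9, y₁ ≡ 1 (mod 8). M₂ = 8, y₂ ≡ 8 (mod 9). x = 1×9×1 + 1×8×8 ≡ 1 (mod 72)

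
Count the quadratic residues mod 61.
Exactly half the non-zero residues mod a prime are QRs: (61-1)/2 = 30.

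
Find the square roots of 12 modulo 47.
The square roots of 12 mod 47 are 24 and 23. Verify: 24² = 576 ≡ 12 (mod 47)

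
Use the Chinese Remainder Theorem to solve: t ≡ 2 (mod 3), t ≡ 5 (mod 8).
M = 3 × 8 = 24. M₁ = 8, y₁ ≡ 2 (mod 3). M₂ = 3, y₂ ≡ 3 (mod 8). t = 2×8×2 + 5×3×3 ≡ 5 (mod 24)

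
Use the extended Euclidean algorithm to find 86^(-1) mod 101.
Extended GCD: 86(-27) + 101(23) = 1. So 86^(-1) ≡ -27 ≡ 74 mod 101. Verify: 86 × 74 = 6364 ≡ 1 mod 101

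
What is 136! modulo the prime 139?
(138)! = (136)! × (137) × (138) ≡ -1 mod 139. So (136)! ≡ -1 × [(138)(137)]^(-1) ≡ 69 mod 139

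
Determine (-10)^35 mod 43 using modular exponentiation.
By repeated squaring mod 43: (-10)^{1}≡33, (-10)^{2}≡14, (-10)^{4}≡24, (-10)^{8}≡17, (-10)^{16}≡31, (-10)^{32}≡15. Then (-10)^{35} = (-10)^{32+2+1} ≡ 15 × 14 × 33 ≡ 7 mod 43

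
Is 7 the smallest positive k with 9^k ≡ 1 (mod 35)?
Powers of 9 mod 35: 9^1≡9, 9^2≡11, 9^3≡29, 9^4≡16, 9^5≡4, 9^6≡1. Already 9^6≡1, so the order is 6 < 7. No, the actual order is 6.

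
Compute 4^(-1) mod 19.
Since 19 is prime, by Fermat 4^(-1) ≡ 4^{17} ≡ 5 mod 19. Verify: 4 × 5 = 20 ≡ 1 mod 19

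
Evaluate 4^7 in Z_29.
By repeated squaring (mod 29): 4^{1}≡4, 4^{2}≡16, 4^{4}≡24. Then 4^{7} = 4^{4+2+1} ≡ 24 × 16 × 4 ≡ 28 (mod 29)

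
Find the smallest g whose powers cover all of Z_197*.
g = 2. For each prime q|196: 2^{98}≡196, 2^{28}≡104, none ≡ 1, so ord_197(2) = 196 and 2 is a primitive root.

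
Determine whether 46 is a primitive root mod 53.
46^{13} ≡ 1 (mod 53) and 13 < 52, so ord_53(46) = 13 ≠ 52 and 46 is not a primitive root.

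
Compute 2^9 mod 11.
By repeated squaring (mod 11): 2^{1}≡2, 2^{2}≡4, 2^{4}≡5, 2^{8}≡3. Then 2^{9} = 2^{8+1} ≡ 3 × 2 ≡ 6 (mod 11)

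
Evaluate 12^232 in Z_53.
Using Fermat: 12^{52} ≡ 1 (mod 53). 232 ≡ 24 (mod 52). So 12^{232} ≡ 12^{24} ≡ 46 (mod 53)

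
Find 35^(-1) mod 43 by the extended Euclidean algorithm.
Extended GCD: 35(16) + 43(-13) = 1. So 35^(-1) ≡ 16 mod 43. Verify: 35 × 16 = 560 ≡ 1 mod 43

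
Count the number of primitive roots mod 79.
A prime p has φ(p-1) primitive roots; here φ(78) = 24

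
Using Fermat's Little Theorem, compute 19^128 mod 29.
By Fermat: 19^{28} ≡ 1 mod 29. 128 = 4×28 + 16. So 19^{128} ≡ 19^{16} ≡ 16 mod 29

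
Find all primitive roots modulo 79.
There are φ(78) = 24 primitive roots mod 79: {3, 6, 7, 28, 29, 30, 34, 35, 37, 39, 43, 47, 48, 53, 54, 59, 60, 63, 66, 68, 70, 74, 75, 77}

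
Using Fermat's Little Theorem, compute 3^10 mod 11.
By Fermat's Little Theorem, 3^{10} ≡ 1 (mod 11) since 11 is prime and gcd(3, 11) = 1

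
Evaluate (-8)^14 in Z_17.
By repeated squaring mod 17: (-8)^{1}≡9, (-8)^{2}≡13, (-8)^{4}≡16, (-8)^{8}≡1. Then (-8)^{14} = (-8)^{8+4+2} ≡ 1 × 16 × 13 ≡ 4 mod 17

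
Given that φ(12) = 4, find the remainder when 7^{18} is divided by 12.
By Euler: 7^{4} ≡ 1 (mod 12) since gcd(7, 12) = 1. 18 = 4×4 + 2. So 7^{18} ≡ 7^{2} ≡ 1 (mod 12)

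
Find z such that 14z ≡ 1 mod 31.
Since 31 is prime, by Fermat 14^(-1) ≡ 14^{29} ≡ 20 mod 31. Verify: 14 × 20 = 280 ≡ 1 mod 31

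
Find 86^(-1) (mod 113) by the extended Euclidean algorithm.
Extended GCD: 86(46) + 113(-35) = 1. So 86^(-1) ≡ 46 (mod 113). Verify: 86 × 46 = 3956 ≡ 1 (mod 113)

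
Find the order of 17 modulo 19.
Powers of 17 mod 19: 17^1≡17, 17^2≡4, 17^3≡11, 17^4≡16, 17^5≡6, 17^6≡7, 17^7≡5, 17^8≡9, 17^9≡1. Order = 9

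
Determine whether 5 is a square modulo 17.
By Euler's criterion: 5^{8} ≡ 16 mod 17. Since this equals -1 (≡ 16), 5 is not a QR.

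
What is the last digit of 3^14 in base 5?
Using Fermat: 3^{4} ≡ 1 (mod 5). 14 ≡ 2 (mod 4). So 3^{14} ≡ 3^{2} ≡ 4 (mod 5)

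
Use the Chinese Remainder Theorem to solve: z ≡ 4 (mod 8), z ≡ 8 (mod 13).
M = 8 × 13 = 104. M₁ = 13, y₁ ≡ 5 (mod 8). M₂ = 8, y₂ ≡ 5 (mod 13). z = 4×13×5 + 8×8×5 ≡ 60 (mod 104)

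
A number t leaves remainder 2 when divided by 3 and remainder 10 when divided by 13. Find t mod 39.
M = 3 × 13 = 39. M₁ = 13, y₁ ≡ 1 mod 3. M₂ = 3, y₂ ≡ 9 mod 13. t = 2×13×1 + 10×3×9 ≡ 23 mod 39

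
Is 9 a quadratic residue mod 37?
By Euler's criterion: 9^{18} ≡ 1 (mod 37). Since this equals 1, 9 is a QR.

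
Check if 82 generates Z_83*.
82^{2} ≡ 1 (mod 83) and 2 < 82, so ord_83(82) = 2 ≠ 82 and 82 is not a primitive root.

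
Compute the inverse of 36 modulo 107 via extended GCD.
Extended GCD: 36(3) + 107(-1) = 1. So 36^(-1) ≡ 3 (mod 107). Verify: 36 × 3 = 108 ≡ 1 (mod 107)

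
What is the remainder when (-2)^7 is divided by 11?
By repeated squaring mod 11: (-2)^{1}≡9, (-2)^{2}≡4, (-2)^{4}≡5. Then (-2)^{7} = (-2)^{4+2+1} ≡ 5 × 4 × 9 ≡ 4 mod 11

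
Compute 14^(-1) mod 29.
Since 29 is prime, by Fermat 14^(-1) ≡ 14^{27} ≡ 27 mod 29. Verify: 14 × 27 = 378 ≡ 1 mod 29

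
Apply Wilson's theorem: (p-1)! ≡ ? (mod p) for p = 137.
By Wilson's theorem, (136)! ≡ -1 ≡ 136 mod 137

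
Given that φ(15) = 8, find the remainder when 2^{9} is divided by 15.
By Euler: 2^{8} ≡ 1 (mod 15) since gcd(2, 15) = 1. 9 = 1×8 + 1. So 2^{9} ≡ 2^{1} ≡ 2 (mod 15)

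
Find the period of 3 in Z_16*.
Powers of 3 mod 16: 3^1≡3, 3^2≡9, 3^3≡11, 3^4≡1. ord_16(3) = 4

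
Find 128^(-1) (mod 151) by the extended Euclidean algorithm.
Extended GCD: 128(-46) + 151(39) = 1. So 128^(-1) ≡ -46 ≡ 105 (mod 151). Verify: 128 × 105 = 13440 ≡ 1 (mod 151)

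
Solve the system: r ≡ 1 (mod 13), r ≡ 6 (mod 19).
M = 13 × 19 = 247. M₁ = 19, y₁ ≡ 11 (mod 13). M₂ = 13, y₂ ≡ 3 (mod 19). r = 1×19×11 + 6×13×3 ≡ 196 (mod 247)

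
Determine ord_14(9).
Powers of 9 mod 14: 9^1≡9, 9^2≡11, 9^3≡1. Order = 3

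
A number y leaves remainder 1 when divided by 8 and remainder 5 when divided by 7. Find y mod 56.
M = 8 × 7 = 56. M₁ = 7, y₁ ≡ 7 mod 8. M₂ = 8, y₂ ≡ 1 mod 7. y = 1×7×7 + 5×8×1 ≡ 33 mod 56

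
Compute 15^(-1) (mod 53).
Since 53 is prime, by Fermat 15^(-1) ≡ 15^{51} ≡ 46 (mod 53). Verify: 15 × 46 = 690 ≡ 1 (mod 53)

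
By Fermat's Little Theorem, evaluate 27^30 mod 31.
By Fermat's Little Theorem, 27^{30} ≡ 1 mod 31 since 31 is prime and gcd(27, 31) = 1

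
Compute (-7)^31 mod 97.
By repeated squaring mod 97: (-7)^{1}≡90, (-7)^{2}≡49, (-7)^{4}≡73, (-7)^{8}≡91, (-7)^{16}≡36. Then (-7)^{31} = (-7)^{16+8+4+2+1} ≡ 36 × 91 × 73 × 49 × 90 ≡ 92 mod 97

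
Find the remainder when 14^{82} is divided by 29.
By Fermat: 14^{28} ≡ 1 mod 29. 82 = 2×28 + 26. So 14^{82} ≡ 14^{26} ≡ 4 mod 29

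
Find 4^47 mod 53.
By repeated squaring mod 53: 4^{1}≡4, 4^{2}≡16, 4^{4}≡44, 4^{8}≡28, 4^{16}≡42, 4^{32}≡15. Then 4^{47} = 4^{32+8+4+2+1} ≡ 15 × 28 × 44 × 16 × 4 ≡ 25 mod 53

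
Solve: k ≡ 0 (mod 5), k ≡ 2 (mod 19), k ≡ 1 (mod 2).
M = 5 × 19 × 2 = 190. M₁ = 38, y₁ ≡ 2 (mod 5). M₂ = 10, y₂ ≡ 2 (mod 19). M₃ = 95, y₃ ≡ 1 (mod 2). k = 0×38×2 + 2×10×2 + 1×95×1 ≡ 135 (mod 190)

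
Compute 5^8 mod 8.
By repeated squaring (mod 8): 5^{1}≡5, 5^{2}≡1, 5^{4}≡1, 5^{8}≡1. So 5^{8} ≡ 1 (mod 8)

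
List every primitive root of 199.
There are φ(198) = 60 primitive roots mod 199: {3, 6, 15, 22, 30, 34, 38, 39, 41, 44, 48, 54, 68, 69, 71, 73, 75, 77, 84, 87, 95, 97, 99, 105, 108, 110, 113, 118, 119, 120, 127, 129, 133, 134, 142, 143, 146, 148, 149, 150, 152, 153, 154, 163, 164, 166, 167, 168, 170, 173, 176, 179, 183, 185, 186, 189, 190, 192, 195, 197}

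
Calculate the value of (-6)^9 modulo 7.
Using Fermat: (-6)^{6} ≡ 1 (mod 7). 9 ≡ 3 (mod 6). So (-6)^{9} ≡ (-6)^{3} ≡ 1 (mod 7)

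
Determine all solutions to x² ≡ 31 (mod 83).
The square roots of 31 mod 83 are 23 and 60. Verify: 23² = 529 ≡ 31 (mod 83)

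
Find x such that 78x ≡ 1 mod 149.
Since 149 is prime, by Fermat 78^(-1) ≡ 78^{147} ≡ 128 mod 149. Verify: 78 × 128 = 9984 ≡ 1 mod 149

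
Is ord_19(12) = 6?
Powers of 12 mod 19: 12^1≡12, 12^2≡11, 12^3≡18, 12^4≡7, 12^5≡8, 12^6≡1. First k with 12^k≡1 is k=6. Yes, ord_19(12) = 6.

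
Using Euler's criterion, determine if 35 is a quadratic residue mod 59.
By Euler's criterion: 35^{29} ≡ 1 mod 59. Since this equals 1, 35 is a QR.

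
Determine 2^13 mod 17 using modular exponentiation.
By repeated squaring (mod 17): 2^{1}≡2, 2^{2}≡4, 2^{4}≡16, 2^{8}≡1. Then 2^{13} = 2^{8+4+1} ≡ 1 × 16 × 2 ≡ 15 (mod 17)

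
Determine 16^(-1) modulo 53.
Since 53 is prime, by Fermat 16^(-1) ≡ 16^{51} ≡ 10 (mod 53). Verify: 16 × 10 = 160 ≡ 1 (mod 53)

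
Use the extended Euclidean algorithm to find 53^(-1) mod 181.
Extended GCD: 53(41) + 181(-12) = 1. So 53^(-1) ≡ 41 (mod 181). Verify: 53 × 41 = 2173 ≡ 1 (mod 181)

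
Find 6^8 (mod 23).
By repeated squaring (mod 23): 6^{1}≡6, 6^{2}≡13, 6^{4}≡8, 6^{8}≡18. So 6^{8} ≡ 18 (mod 23)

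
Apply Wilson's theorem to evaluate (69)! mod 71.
(70)! = (69)! × (70) ≡ -1 (mod 71). So (69)! ≡ -1 × (70)^(-1) ≡ (-1)×(-1) = 1 (mod 71)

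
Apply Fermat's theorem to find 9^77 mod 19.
By Fermat: 9^{18} ≡ 1 mod 19. 77 = 4×18 + 5. So 9^{77} ≡ 9^{5} ≡ 16 mod 19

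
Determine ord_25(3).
Powers of 3 mod 25: 3^1≡3, 3^2≡9, 3^3≡2, 3^4≡6, 3^5≡18, 3^6≡4, 3^7≡12, 3^8≡11, 3^9≡8, 3^10≡24, 3^11≡22, 3^12≡16, 3^13≡23, 3^14≡19, 3^15≡7, 3^16≡21, 3^17≡13, 3^18≡14, 3^19≡17, 3^20≡1. Order = 20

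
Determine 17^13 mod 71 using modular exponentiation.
By repeated squaring (mod 71): 17^{1}≡17, 17^{2}≡5, 17^{4}≡25, 17^{8}≡57. Then 17^{13} = 17^{8+4+1} ≡ 57 × 25 × 17 ≡ 14 (mod 71)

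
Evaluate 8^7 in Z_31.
By repeated squaring mod 31: 8^{1}≡8, 8^{2}≡2, 8^{4}≡4. Then 8^{7} = 8^{4+2+1} ≡ 4 × 2 × 8 ≡ 2 mod 31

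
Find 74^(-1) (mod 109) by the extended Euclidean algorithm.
Extended GCD: 74(28) + 109(-19) = 1. So 74^(-1) ≡ 28 (mod 109). Verify: 74 × 28 = 2072 ≡ 1 (mod 109)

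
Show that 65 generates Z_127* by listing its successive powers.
65^1, 65^2, ..., 65^{126} mod 127: [65, 34, 51, 13, 83, 61, 28, 42, 63, 31, 110, 38, 57, 22, 33, 113, 106, 32, 48, 72, 108, 35, 116, 47, 7, 74, 111, 103, 91, 73, 46, 69, 40, 60, 90, 8, 12, 18, 27, 104, 29, 107, 97, 82, 123, 121, 118, 50, 75, 49, 10, 15, 86, 2, 3, 68, 102, 26, 39, 122, 56, 84, 126, 62, 93, 76, 114, 44, 66, 99, 85, 64, 96, 17, 89, 70, 105, 94, 14, 21, 95, 79, 55, 19, 92, 11, 80, 120, 53, 16, 24, 36, 54, 81, 58, 87, 67, 37, 119, 115, 109, 100, 23, 98, 20, 30, 45, 4, 6, 9, 77, 52, 78, 117, 112, 41, 125, 124, 59, 25, 101, 88, 5, 71, 43, 1]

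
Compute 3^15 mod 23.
By repeated squaring (mod 23): 3^{1}≡3, 3^{2}≡9, 3^{4}≡12, 3^{8}≡6. Then 3^{15} = 3^{8+4+2+1} ≡ 6 × 12 × 9 × 3 ≡ 12 (mod 23)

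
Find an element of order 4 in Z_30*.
13 has order 4 mod 30 since 13^{4} ≡ 1 (mod 30) and no smaller power works.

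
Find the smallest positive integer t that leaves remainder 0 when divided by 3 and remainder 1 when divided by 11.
M = 3 × 11 = 33. M₁ = 11, y₁ ≡ 2 (mod 3). M₂ = 3, y₂ ≡ 4 (mod 11). t = 0×11×2 + 1×3×4 ≡ 12 (mod 33)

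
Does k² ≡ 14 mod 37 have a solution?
By Euler's criterion: 14^{18} ≡ 36 mod 37. Since this equals -1 (≡ 36), 14 is not a QR.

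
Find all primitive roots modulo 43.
There are φ(42) = 12 primitive roots mod 43: {3, 5, 12, 18, 19, 20, 26, 28, 29, 30, 33, 34}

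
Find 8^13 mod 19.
By repeated squaring mod 19: 8^{1}≡8, 8^{2}≡7, 8^{4}≡11, 8^{8}≡7. Then 8^{13} = 8^{8+4+1} ≡ 7 × 11 × 8 ≡ 8 mod 19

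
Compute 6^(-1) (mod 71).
Since 71 is prime, by Fermat 6^(-1) ≡ 6^{69} ≡ 12 (mod 71). Verify: 6 × 12 = 72 ≡ 1 (mod 71)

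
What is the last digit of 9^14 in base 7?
Using Fermat: 9^{6} ≡ 1 (mod 7). 14 ≡ 2 (mod 6). So 9^{14} ≡ 9^{2} ≡ 4 (mod 7)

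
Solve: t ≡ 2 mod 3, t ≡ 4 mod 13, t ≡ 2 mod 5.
M = 3 × 13 × 5 = 195. M₁ = 65, y₁ ≡ 2 mod 3. M₂ = 15, y₂ ≡ 7 mod 13. M₃ = 39, y₃ ≡ 4 mod 5. t = 2×65×2 + 4×15×7 + 2×39×4 ≡ 17 mod 195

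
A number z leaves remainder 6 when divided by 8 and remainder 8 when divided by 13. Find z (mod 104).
M = 8 × 13 = 104. M₁ = 13, y₁ ≡ 5 (mod 8). M₂ = 8, y₂ ≡ 5 (mod 13). z = 6×13×5 + 8×8×5 ≡ 86 (mod 104)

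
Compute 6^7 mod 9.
By repeated squaring (mod 9): 6^{1}≡6, 6^{2}≡0, 6^{4}≡0. Then 6^{7} = 6^{4+2+1} ≡ 0 × 0 × 6 ≡ 0 (mod 9)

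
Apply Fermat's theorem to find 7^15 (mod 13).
By Fermat: 7^{12} ≡ 1 (mod 13). So 7^{15} = 7^{12} · 7^{3} ≡ 7^{3} ≡ 5 (mod 13)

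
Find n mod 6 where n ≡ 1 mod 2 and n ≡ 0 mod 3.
M = 2 × 3 = 6. M₁ = 3, y₁ ≡ 1 mod 2. M₂ = 2, y₂ ≡ 2 mod 3. n = 1×3×1 + 0×2×2 ≡ 3 mod 6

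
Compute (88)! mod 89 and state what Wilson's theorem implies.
(88)! mod 89 = 88. Since this equals -1 mod 89, Wilson confirms 89 is prime.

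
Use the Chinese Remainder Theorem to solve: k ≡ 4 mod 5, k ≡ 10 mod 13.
M = 5 × 13 = 65. M₁ = 13, y₁ ≡ 2 mod 5. M₂ = 5, y₂ ≡ 8 mod 13. k = 4×13×2 + 10×5×8 ≡ 49 mod 65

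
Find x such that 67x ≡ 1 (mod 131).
Since 131 is prime, by Fermat 67^(-1) ≡ 67^{129} ≡ 88 (mod 131). Verify: 67 × 88 = 5896 ≡ 1 (mod 131)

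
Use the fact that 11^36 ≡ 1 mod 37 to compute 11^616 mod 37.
By Fermat: 11^{36} ≡ 1 mod 37. 616 ≡ 4 mod 36. So 11^{616} ≡ 11^{4} ≡ 26 mod 37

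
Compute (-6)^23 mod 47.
By repeated squaring mod 47: (-6)^{1}≡41, (-6)^{2}≡36, (-6)^{4}≡27, (-6)^{8}≡24, (-6)^{16}≡12. Then (-6)^{23} = (-6)^{16+4+2+1} ≡ 12 × 27 × 36 × 41 ≡ 46 mod 47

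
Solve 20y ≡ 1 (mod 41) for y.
Since 41 is prime, by Fermat 20^(-1) ≡ 20^{39} ≡ 39 (mod 41). Verify: 20 × 39 = 780 ≡ 1 (mod 41)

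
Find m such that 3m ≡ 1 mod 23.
Since 23 is prime, by Fermat 3^(-1) ≡ 3^{21} ≡ 8 mod 23. Verify: 3 × 8 = 24 ≡ 1 mod 23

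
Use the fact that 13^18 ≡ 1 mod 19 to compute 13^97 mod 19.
By Fermat: 13^{18} ≡ 1 mod 19. 97 = 5×18 + 7. So 13^{97} ≡ 13^{7} ≡ 10 mod 19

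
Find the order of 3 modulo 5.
Powers of 3 mod 5: 3^1≡3, 3^2≡4, 3^3≡2, 3^4≡1. So the order of 3 is 4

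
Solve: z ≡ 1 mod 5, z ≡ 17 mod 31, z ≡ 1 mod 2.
M = 5 × 31 × 2 = 310. M₁ = 62, y₁ ≡ 3 mod 5. M₂ = 10, y₂ ≡ 28 mod 31. M₃ = 155, y₃ ≡ 1 mod 2. z = 1×62×3 + 17×10×28 + 1×155×1 ≡ 141 mod 310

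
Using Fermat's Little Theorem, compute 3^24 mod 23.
By Fermat: 3^{22} ≡ 1 mod 23. So 3^{24} = 3^{22} · 3^{2} ≡ 3^{2} ≡ 9 mod 23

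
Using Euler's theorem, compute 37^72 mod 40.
By Euler: 37^{16} ≡ 1 mod 40 since gcd(37, 40) = 1. 72 = 4×16 + 8. So 37^{72} ≡ 37^{8} ≡ 1 mod 40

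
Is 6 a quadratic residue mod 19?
By Euler's criterion: 6^{9} ≡ 1 (mod 19). Since this equals 1, 6 is a QR.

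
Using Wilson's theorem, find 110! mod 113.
(112)! = (110)! × (111) × (112) ≡ -1 (mod 113). So (110)! ≡ -1 × [(112)(111)]^(-1) ≡ 56 (mod 113)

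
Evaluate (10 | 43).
(10/43) = 10^{21} mod 43 = 1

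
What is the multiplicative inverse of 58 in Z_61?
Since 61 is prime, by Fermat 58^(-1) ≡ 58^{59} ≡ 20 mod 61. Verify: 58 × 20 = 1160 ≡ 1 mod 61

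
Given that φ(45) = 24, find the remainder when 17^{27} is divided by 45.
By Euler: 17^{24} ≡ 1 (mod 45) since gcd(17, 45) = 1. 27 = 1×24 + 3. So 17^{27} ≡ 17^{3} ≡ 8 (mod 45)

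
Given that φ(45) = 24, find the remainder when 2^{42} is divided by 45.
By Euler: 2^{24} ≡ 1 (mod 45) since gcd(2, 45) = 1. 42 = 1×24 + 18. So 2^{42} ≡ 2^{18} ≡ 19 (mod 45)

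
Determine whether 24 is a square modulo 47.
By Euler's criterion: 24^{23} ≡ 1 mod 47. Since this equals 1, 24 is a QR.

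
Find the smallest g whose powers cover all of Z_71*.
g = 7. For each prime q|70: 7^{35}≡70, 7^{14}≡54, 7^{10}≡45, none ≡ 1, so ord_71(7) = 70 and 7 is a primitive root.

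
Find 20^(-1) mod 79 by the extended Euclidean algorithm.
Extended GCD: 20(4) + 79(-1) = 1. So 20^(-1) ≡ 4 mod 79. Verify: 20 × 4 = 80 ≡ 1 mod 79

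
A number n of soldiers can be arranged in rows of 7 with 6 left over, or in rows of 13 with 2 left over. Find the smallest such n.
M = 7 × 13 = 91. M₁ = 13, y₁ ≡ 6 (mod 7). M₂ = 7, y₂ ≡ 2 (mod 13). n = 6×13×6 + 2×7×2 ≡ 41 (mod 91)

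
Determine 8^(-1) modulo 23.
Since 23 is prime, by Fermat 8^(-1) ≡ 8^{21} ≡ 3 (mod 23). Verify: 8 × 3 = 24 ≡ 1 (mod 23)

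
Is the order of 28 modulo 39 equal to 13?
Powers of 28 mod 39: 28^1≡28, 28^2≡4, 28^3≡34, 28^4≡16, 28^5≡19, 28^6≡25, 28^7≡37, 28^8≡22, 28^9≡31, 28^10≡10, 28^11≡7, 28^12≡1. Already 28^12≡1, so the order is 12 < 13. No, the actual order is 12.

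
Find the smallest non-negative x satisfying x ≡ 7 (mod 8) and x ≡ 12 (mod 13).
M = 8 × 13 = 104. M₁ = 13, y₁ ≡ 5 (mod 8). M₂ = 8, y₂ ≡ 5 (mod 13). x = 7×13×5 + 12×8×5 ≡ 103 (mod 104)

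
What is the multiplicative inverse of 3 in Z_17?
Since 17 is prime, by Fermat 3^(-1) ≡ 3^{15} ≡ 6 (mod 17). Verify: 3 × 6 = 18 ≡ 1 (mod 17)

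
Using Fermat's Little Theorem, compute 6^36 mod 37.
By Fermat's Little Theorem, 6^{36} ≡ 1 mod 37 since 37 is prime and gcd(6, 37) = 1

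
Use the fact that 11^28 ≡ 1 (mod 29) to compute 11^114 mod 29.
By Fermat: 11^{28} ≡ 1 (mod 29). 114 = 4×28 + 2. So 11^{114} ≡ 11^{2} ≡ 5 (mod 29)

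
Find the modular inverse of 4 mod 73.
Since 73 is prime, by Fermat 4^(-1) ≡ 4^{71} ≡ 55 mod 73. Verify: 4 × 55 = 220 ≡ 1 mod 73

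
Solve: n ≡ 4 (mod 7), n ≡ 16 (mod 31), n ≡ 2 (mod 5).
M = 7 × 31 × 5 = 1085. M₁ = 155, y₁ ≡ 1 (mod 7). M₂ = 35, y₂ ≡ 8 (mod 31). M₃ = 217, y₃ ≡ 3 (mod 5). n = 4×155×1 + 16×35×8 + 2×217×3 ≡ 977 (mod 1085)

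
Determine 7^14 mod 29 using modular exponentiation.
By repeated squaring mod 29: 7^{1}≡7, 7^{2}≡20, 7^{4}≡23, 7^{8}≡7. Then 7^{14} = 7^{8+4+2} ≡ 7 × 23 × 20 ≡ 1 mod 29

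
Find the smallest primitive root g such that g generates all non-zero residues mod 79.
g = 3. For each prime q|78: 3^{39}≡78, 3^{26}≡23, 3^{6}≡18, none ≡ 1, so ord_79(3) = 78 and 3 is a primitive root.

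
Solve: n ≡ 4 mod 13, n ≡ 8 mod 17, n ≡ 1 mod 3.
M = 13 × 17 × 3 = 663. M₁ = 51, y₁ ≡ 12 mod 13. M₂ = 39, y₂ ≡ 7 mod 17. M₃ = 221, y₃ ≡ 2 mod 3. n = 4×51×12 + 8×39×7 + 1×221×2 ≡ 433 mod 663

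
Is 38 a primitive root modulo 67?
38^{6} ≡ 1 mod 67 and 6 < 66, so ord_67(38) = 6 ≠ 66 and 38 is not a primitive root.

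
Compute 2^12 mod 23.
By repeated squaring mod 23: 2^{1}≡2, 2^{2}≡4, 2^{4}≡16, 2^{8}≡3. Then 2^{12} = 2^{8+4} ≡ 3 × 16 ≡ 2 mod 23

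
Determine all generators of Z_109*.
There are φ(108) = 36 primitive roots mod 109: {6, 10, 11, 13, 14, 18, 24, 30, 37, 39, 40, 42, 44, 47, 50, 51, 52, 53, 56, 57, 58, 59, 62, 65, 67, 69, 70, 72, 79, 85, 91, 95, 96, 98, 99, 103}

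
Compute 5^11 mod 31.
By repeated squaring mod 31: 5^{1}≡5, 5^{2}≡25, 5^{4}≡5, 5^{8}≡25. Then 5^{11} = 5^{8+2+1} ≡ 25 × 25 × 5 ≡ 25 mod 31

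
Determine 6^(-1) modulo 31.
Since 31 is prime, by Fermat 6^(-1) ≡ 6^{29} ≡ 26 mod 31. Verify: 6 × 26 = 156 ≡ 1 mod 31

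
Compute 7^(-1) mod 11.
Since 11 is prime, by Fermat 7^(-1) ≡ 7^{9} ≡ 8 mod 11. Verify: 7 × 8 = 56 ≡ 1 mod 11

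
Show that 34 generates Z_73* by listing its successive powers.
34^1, 34^2, ..., 34^{72} mod 73: [34, 61, 30, 71, 5, 24, 13, 4, 63, 25, 47, 65, 20, 23, 52, 16, 33, 27, 42, 41, 7, 19, 62, 64, 59, 35, 22, 18, 28, 3, 29, 37, 17, 67, 15, 72, 39, 12, 43, 2, 68, 49, 60, 69, 10, 48, 26, 8, 53, 50, 21, 57, 40, 46, 31, 32, 66, 54, 11, 9, 14, 38, 51, 55, 45, 70, 44, 36, 56, 6, 58, 1]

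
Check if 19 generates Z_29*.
ord_29(19) divides 28. For each prime q|28: 19^{14}≡28, 19^{4}≡24, none ≡ 1. So 19 has order 28 and is a primitive root mod 29.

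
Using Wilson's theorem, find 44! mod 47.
(46)! = (44)! × (45) × (46) ≡ -1 (mod 47). So (44)! ≡ -1 × [(46)(45)]^(-1) ≡ 23 (mod 47)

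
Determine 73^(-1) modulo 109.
Since 109 is prime, by Fermat 73^(-1) ≡ 73^{107} ≡ 3 (mod 109). Verify: 73 × 3 = 219 ≡ 1 (mod 109)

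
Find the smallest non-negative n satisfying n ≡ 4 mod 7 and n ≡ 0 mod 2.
M = 7 × 2 = 14. M₁ = 2, y₁ ≡ 4 mod 7. M₂ = 7, y₂ ≡ 1 mod 2. n = 4×2×4 + 0×7×1 ≡ 4 mod 14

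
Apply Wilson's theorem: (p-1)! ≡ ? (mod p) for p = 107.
By Wilson's theorem, (106)! ≡ -1 ≡ 106 (mod 107)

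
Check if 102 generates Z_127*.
102^{42} ≡ 1 (mod 127) and 42 < 126, so ord_127(102) = 42 ≠ 126 and 102 is not a primitive root.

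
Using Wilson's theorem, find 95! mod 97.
(96)! = (95)! × (96) ≡ -1 mod 97. So (95)! ≡ -1 × (96)^(-1) ≡ (-1)×(-1) = 1 mod 97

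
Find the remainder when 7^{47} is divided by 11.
By Fermat: 7^{10} ≡ 1 mod 11. 47 = 4×10 + 7. So 7^{47} ≡ 7^{7} ≡ 6 mod 11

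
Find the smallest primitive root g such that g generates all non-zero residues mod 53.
g = 2. For each prime q|52: 2^{26}≡52, 2^{4}≡16, none ≡ 1, so ord_53(2) = 52 and 2 is a primitive root.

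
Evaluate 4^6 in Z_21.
By repeated squaring mod 21: 4^{1}≡4, 4^{2}≡16, 4^{4}≡4. Then 4^{6} = 4^{4+2} ≡ 4 × 16 ≡ 1 mod 21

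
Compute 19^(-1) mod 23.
Since 23 is prime, by Fermat 19^(-1) ≡ 19^{21} ≡ 17 mod 23. Verify: 19 × 17 = 323 ≡ 1 mod 23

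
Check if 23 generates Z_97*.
ord_97(23) divides 96. For each prime q|96: 23^{48}≡96, 23^{32}≡61, none ≡ 1. So 23 has order 96 and is a primitive root mod 97.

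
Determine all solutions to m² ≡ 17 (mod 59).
The square roots of 17 mod 59 are 28 and 31. Verify: 28² = 784 ≡ 17 (mod 59)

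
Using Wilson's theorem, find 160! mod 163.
(162)! = (160)! × (161) × (162) ≡ -1 (mod 163). So (160)! ≡ -1 × [(162)(161)]^(-1) ≡ 81 (mod 163)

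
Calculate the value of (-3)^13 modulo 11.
Using Fermat: (-3)^{10} ≡ 1 (mod 11). 13 ≡ 3 (mod 10). So (-3)^{13} ≡ (-3)^{3} ≡ 6 (mod 11)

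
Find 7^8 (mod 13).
By repeated squaring (mod 13): 7^{1}≡7, 7^{2}≡10, 7^{4}≡9, 7^{8}≡3. So 7^{8} ≡ 3 (mod 13)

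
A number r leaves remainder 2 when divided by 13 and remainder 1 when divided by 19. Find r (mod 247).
M = 13 × 19 = 247. M₁ = 19, y₁ ≡ 11 (mod 13). M₂ = 13, y₂ ≡ 3 (mod 19). r = 2×19×11 + 1×13×3 ≡ 210 (mod 247)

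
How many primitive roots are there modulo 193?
There are φ(193-1) = φ(192) = 64 primitive roots modulo 193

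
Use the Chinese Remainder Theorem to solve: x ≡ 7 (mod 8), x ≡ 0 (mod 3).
M = 8 × 3 = 24. M₁ = 3, y₁ ≡ 3 (mod 8). M₂ = 8, y₂ ≡ 2 (mod 3). x = 7×3×3 + 0×8×2 ≡ 15 (mod 24)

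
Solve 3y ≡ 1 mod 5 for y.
Since 5 is prime, by Fermat 3^(-1) ≡ 3^{3} ≡ 2 mod 5. Verify: 3 × 2 = 6 ≡ 1 mod 5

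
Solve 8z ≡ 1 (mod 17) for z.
Since 17 is prime, by Fermat 8^(-1) ≡ 8^{15} ≡ 15 (mod 17). Verify: 8 × 15 = 120 ≡ 1 (mod 17)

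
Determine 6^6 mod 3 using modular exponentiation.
By repeated squaring (mod 3): 6^{1}≡0, 6^{2}≡0, 6^{4}≡0. Then 6^{6} = 6^{4+2} ≡ 0 × 0 ≡ 0 (mod 3)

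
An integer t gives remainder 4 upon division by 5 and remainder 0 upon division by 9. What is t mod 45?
M = 5 × 9 = 45. M₁ = 9, y₁ ≡ 4 mod 5. M₂ = 5, y₂ ≡ 2 mod 9. t = 4×9×4 + 0×5×2 ≡ 9 mod 45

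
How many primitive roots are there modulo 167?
A prime p has φ(p-1) primitive roots; here φ(166) = 82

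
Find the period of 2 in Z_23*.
Powers of 2 mod 23: 2^1≡2, 2^2≡4, 2^3≡8, 2^4≡16, 2^5≡9, 2^6≡18, 2^7≡13, 2^8≡3, 2^9≡6, 2^10≡12, 2^11≡1. So the order of 2 is 11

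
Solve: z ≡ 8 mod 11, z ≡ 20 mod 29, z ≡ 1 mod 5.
M = 11 × 29 × 5 = 1595. M₁ = 145, y₁ ≡ 6 mod 11. M₂ = 55, y₂ ≡ 19 mod 29. M₃ = 319, y₃ ≡ 4 mod 5. z = 8×145×6 + 20×55×19 + 1×319×4 ≡ 426 mod 1595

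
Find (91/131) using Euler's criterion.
(91/131) = 91^{65} mod 131 = 1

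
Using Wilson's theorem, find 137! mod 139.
(138)! = (137)! × (138) ≡ -1 (mod 139). So (137)! ≡ -1 × (138)^(-1) ≡ (-1)×(-1) = 1 (mod 139)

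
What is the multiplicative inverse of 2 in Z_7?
Since 7 is prime, by Fermat 2^(-1) ≡ 2^{5} ≡ 4 (mod 7). Verify: 2 × 4 = 8 ≡ 1 (mod 7)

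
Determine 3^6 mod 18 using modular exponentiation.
By repeated squaring mod 18: 3^{1}≡3, 3^{2}≡9, 3^{4}≡9. Then 3^{6} = 3^{4+2} ≡ 9 × 9 ≡ 9 mod 18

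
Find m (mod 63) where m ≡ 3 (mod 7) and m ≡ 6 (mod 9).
M = 7 × 9 = 63. M₁ = 9, y₁ ≡ 4 (mod 7). M₂ = 7, y₂ ≡ 4 (mod 9). m = 3×9×4 + 6×7×4 ≡ 24 (mod 63)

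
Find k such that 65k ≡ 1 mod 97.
Since 97 is prime, by Fermat 65^(-1) ≡ 65^{95} ≡ 3 mod 97. Verify: 65 × 3 = 195 ≡ 1 mod 97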